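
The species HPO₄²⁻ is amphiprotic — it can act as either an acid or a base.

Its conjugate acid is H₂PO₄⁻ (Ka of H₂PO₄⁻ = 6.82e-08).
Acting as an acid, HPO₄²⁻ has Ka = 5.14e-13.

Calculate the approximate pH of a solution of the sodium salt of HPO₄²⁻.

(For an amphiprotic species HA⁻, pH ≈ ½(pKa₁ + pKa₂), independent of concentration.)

pKa₁ = -log(6.82e-08) = 7.17; pKa₂ = -log(5.14e-13) = 12.29. For an amphiprotic species, pH ≈ ½(pKa₁ + pKa₂) = ½(7.17 + 12.29) = 9.73.

pH = 9.73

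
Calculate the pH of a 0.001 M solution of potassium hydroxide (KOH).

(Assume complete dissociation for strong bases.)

[OH⁻] = 0.001 M for strong base. pOH = -log[OH⁻] = 3.00, pH = 14 - pOH

pH = 11.00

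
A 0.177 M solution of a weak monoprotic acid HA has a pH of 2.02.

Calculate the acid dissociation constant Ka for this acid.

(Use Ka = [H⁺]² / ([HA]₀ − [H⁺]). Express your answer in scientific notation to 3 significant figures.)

[H⁺] = 10^(−pH) = 10^(−2.02) = 9.550e-03 M. For HA ⇌ H⁺ + A⁻, Ka = [H⁺][A⁻]/[HA] = [H⁺]² / ([HA]₀ − [H⁺]) = (9.550e-03)² / (0.177 − 9.550e-03) = 5.45e-04.

K_a = 5.45e-04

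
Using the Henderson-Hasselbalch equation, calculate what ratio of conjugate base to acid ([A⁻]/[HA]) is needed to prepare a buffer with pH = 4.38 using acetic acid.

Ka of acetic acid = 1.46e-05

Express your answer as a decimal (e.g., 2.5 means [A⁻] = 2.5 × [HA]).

pKa = -log(1.46e-05) = 4.8356. pH = pKa + log([A⁻]/[HA]), so log([A⁻]/[HA]) = pH − pKa = 4.38 − 4.8356 = -0.4556. [A⁻]/[HA] = 10^(-0.4556) = 0.350

[A⁻]/[HA] = 0.350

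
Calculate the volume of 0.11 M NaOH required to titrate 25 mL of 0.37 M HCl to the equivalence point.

At equivalence: moles acid = moles base. moles HCl = 0.37 × 25/1000 = 0.00925 mol. V_base = moles / 0.11 × 1000 = 84.1 mL.

V_{base} = 84.1 mL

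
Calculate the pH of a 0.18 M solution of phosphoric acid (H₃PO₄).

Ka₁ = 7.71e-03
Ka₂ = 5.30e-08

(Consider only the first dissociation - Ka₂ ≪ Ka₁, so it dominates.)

First dissociation dominates. From Ka₁ = [H⁺][HA⁻]/[H₂A], x² + Ka₁·x − Ka₁·C = 0 with C = 0.18 M and Ka₁ = 7.71e-03. Solving: [H⁺] = (−Ka₁ + √(Ka₁² + 4·Ka₁·C)) / 2 = 3.3597e-02 M. pH = -log(3.3597e-02) = 1.47.

pH = 1.47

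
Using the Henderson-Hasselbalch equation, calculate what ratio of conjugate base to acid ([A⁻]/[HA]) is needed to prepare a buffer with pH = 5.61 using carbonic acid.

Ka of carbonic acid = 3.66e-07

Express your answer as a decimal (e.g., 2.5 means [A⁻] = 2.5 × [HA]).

pKa = -log(3.66e-07) = 6.4365. pH = pKa + log([A⁻]/[HA]), so log([A⁻]/[HA]) = pH − pKa = 5.61 − 6.4365 = -0.8265. [A⁻]/[HA] = 10^(-0.8265) = 0.149

[A⁻]/[HA] = 0.149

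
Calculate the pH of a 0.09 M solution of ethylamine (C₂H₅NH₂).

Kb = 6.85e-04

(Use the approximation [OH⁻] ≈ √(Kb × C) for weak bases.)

[OH⁻] = √(Kb × C) = √(6.85e-04 × 0.09) = 7.8518e-03. pOH = 2.11, pH = 14 - pOH

pH = 11.89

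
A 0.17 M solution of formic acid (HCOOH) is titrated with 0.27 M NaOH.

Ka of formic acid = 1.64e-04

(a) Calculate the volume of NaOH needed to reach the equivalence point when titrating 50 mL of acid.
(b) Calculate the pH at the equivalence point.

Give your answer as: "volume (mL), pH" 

moles acid = 0.17 × 50/1000 = 0.0085 mol; V_base = moles/0.27 × 1000 = 31.5 mL. At equivalence only the conjugate base is present: [A⁻] = 0.0085/0.081 = 1.0432e-01 M. Kb = Kw/Ka = 6.10e-11; [OH⁻] = √(Kb × [A⁻]) = 2.5221e-06; pOH = 5.60; pH = 14 - pOH = 8.40.

V = 31.5 mL, pH = 8.40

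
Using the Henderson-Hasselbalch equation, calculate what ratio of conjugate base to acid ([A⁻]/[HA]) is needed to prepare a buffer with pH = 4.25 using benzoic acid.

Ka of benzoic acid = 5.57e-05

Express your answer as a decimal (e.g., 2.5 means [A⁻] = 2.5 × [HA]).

pKa = -log(5.57e-05) = 4.2541. pH = pKa + log([A⁻]/[HA]), so log([A⁻]/[HA]) = pH − pKa = 4.25 − 4.2541 = -0.0041. [A⁻]/[HA] = 10^(-0.0041) = 0.991

[A⁻]/[HA] = 0.991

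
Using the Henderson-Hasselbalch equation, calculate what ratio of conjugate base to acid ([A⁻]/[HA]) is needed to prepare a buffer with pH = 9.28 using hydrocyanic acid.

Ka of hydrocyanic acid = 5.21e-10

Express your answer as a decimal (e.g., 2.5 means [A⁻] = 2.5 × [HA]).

pKa = -log(5.21e-10) = 9.2832. pH = pKa + log([A⁻]/[HA]), so log([A⁻]/[HA]) = pH − pKa = 9.28 − 9.2832 = -0.0032. [A⁻]/[HA] = 10^(-0.0032) = 0.993

[A⁻]/[HA] = 0.993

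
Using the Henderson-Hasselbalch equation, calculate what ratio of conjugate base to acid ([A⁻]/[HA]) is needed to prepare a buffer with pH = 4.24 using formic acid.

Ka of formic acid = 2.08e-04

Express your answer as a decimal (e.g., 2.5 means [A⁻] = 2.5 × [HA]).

pKa = -log(2.08e-04) = 3.6819. pH = pKa + log([A⁻]/[HA]), so log([A⁻]/[HA]) = pH − pKa = 4.24 − 3.6819 = 0.5581. [A⁻]/[HA] = 10^(0.5581) = 3.61

[A⁻]/[HA] = 3.61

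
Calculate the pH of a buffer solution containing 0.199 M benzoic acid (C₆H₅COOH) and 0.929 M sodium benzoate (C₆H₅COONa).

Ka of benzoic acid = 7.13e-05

pKa = -log(7.13e-05) = 4.15. pH = pKa + log([A⁻]/[HA]) = 4.15 + log(0.929/0.199)

pH = 4.82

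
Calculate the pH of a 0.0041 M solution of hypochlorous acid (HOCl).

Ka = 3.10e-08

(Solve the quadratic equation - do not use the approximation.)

x² + Ka×x - Ka×C = 0. Using quadratic formula: [H⁺] = 1.1258e-05

pH = 4.95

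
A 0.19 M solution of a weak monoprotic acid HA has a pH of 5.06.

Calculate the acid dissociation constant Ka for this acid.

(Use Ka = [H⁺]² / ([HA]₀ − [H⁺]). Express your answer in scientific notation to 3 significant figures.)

[H⁺] = 10^(−pH) = 10^(−5.06) = 8.710e-06 M. For HA ⇌ H⁺ + A⁻, Ka = [H⁺][A⁻]/[HA] = [H⁺]² / ([HA]₀ − [H⁺]) = (8.710e-06)² / (0.19 − 8.710e-06) = 3.99e-10.

K_a = 3.99e-10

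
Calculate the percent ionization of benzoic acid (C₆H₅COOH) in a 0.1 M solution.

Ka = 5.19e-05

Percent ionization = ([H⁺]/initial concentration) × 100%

Using Ka equilibrium: x² + Ka×x - Ka×C = 0. Solving: [H⁺] = 2.2524e-03. Percent = (2.2524e-03/0.1) × 100

Percent ionization = 2.25%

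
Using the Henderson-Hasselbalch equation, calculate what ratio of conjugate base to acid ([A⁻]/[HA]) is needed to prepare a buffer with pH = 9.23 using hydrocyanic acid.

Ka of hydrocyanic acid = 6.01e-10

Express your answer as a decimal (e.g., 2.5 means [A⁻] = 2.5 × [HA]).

pKa = -log(6.01e-10) = 9.2211. pH = pKa + log([A⁻]/[HA]), so log([A⁻]/[HA]) = pH − pKa = 9.23 − 9.2211 = 0.0089. [A⁻]/[HA] = 10^(0.0089) = 1.02

[A⁻]/[HA] = 1.02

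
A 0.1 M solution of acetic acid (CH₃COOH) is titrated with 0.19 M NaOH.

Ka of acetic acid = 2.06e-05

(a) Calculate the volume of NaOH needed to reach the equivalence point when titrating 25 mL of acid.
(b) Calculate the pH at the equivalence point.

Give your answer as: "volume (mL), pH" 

moles acid = 0.1 × 25/1000 = 0.0025 mol; V_base = moles/0.19 × 1000 = 13.2 mL. At equivalence only the conjugate base is present: [A⁻] = 0.0025/0.038 = 6.5517e-02 M. Kb = Kw/Ka = 4.85e-10; [OH⁻] = √(Kb × [A⁻]) = 5.6395e-06; pOH = 5.25; pH = 14 - pOH = 8.75.

V = 13.2 mL, pH = 8.75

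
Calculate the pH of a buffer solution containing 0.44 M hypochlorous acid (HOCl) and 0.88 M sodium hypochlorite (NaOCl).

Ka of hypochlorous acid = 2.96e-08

pKa = -log(2.96e-08) = 7.53. pH = pKa + log([A⁻]/[HA]) = 7.53 + log(0.88/0.44)

pH = 7.83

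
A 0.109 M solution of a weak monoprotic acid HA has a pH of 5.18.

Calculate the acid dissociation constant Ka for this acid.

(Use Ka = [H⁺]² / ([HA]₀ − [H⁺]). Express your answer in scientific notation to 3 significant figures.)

[H⁺] = 10^(−pH) = 10^(−5.18) = 6.607e-06 M. For HA ⇌ H⁺ + A⁻, Ka = [H⁺][A⁻]/[HA] = [H⁺]² / ([HA]₀ − [H⁺]) = (6.607e-06)² / (0.109 − 6.607e-06) = 4.00e-10.

K_a = 4.00e-10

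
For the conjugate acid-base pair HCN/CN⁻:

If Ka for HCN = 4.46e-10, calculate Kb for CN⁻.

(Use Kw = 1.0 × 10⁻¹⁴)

For a conjugate pair Ka × Kb = Kw, so Kb = Kw/Ka = 1.0 × 10⁻¹⁴ / 4.46e-10 = 2.24e-05.

K_b = 2.24e-05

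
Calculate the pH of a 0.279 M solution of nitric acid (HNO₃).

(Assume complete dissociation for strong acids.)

[H⁺] = 0.279 M for strong acid. pH = -log[H⁺] = -log(0.279)

pH = 0.55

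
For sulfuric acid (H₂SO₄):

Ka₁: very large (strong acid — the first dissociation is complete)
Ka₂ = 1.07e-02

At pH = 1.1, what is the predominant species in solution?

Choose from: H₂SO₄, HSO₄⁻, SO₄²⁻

The first dissociation is complete, so H₂SO₄ itself is never the predominant species in water; pKa₂ = -log(1.07e-02) = 1.97. For a polyprotic acid the predominant species crosses at each pKa: below pKa_n the protonated form dominates, above it the deprotonated form does. At pH = 1.1, the predominant species is HSO₄⁻.

HSO₄⁻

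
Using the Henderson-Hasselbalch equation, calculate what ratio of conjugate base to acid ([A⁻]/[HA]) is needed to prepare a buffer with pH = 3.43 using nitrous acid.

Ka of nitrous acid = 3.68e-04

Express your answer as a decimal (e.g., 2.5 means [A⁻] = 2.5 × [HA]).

pKa = -log(3.68e-04) = 3.4342. pH = pKa + log([A⁻]/[HA]), so log([A⁻]/[HA]) = pH − pKa = 3.43 − 3.4342 = -0.0042. [A⁻]/[HA] = 10^(-0.0042) = 0.990

[A⁻]/[HA] = 0.990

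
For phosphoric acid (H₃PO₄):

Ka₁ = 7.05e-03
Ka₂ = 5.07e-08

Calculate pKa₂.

pKa₂ = -log(Ka₂) = -log(5.07e-08) = 7.29.

pK_{a2} = 7.29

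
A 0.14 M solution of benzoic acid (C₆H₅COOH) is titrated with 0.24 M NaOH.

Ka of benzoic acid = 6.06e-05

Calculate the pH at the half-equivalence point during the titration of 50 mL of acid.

At half-equivalence [HA] = [A⁻], so Henderson-Hasselbalch gives pH = pKa = -log(6.06e-05) = 4.22.

pH = pKa = 4.22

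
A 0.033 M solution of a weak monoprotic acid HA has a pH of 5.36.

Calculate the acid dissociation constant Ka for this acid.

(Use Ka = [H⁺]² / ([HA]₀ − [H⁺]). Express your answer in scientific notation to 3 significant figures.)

[H⁺] = 10^(−pH) = 10^(−5.36) = 4.365e-06 M. For HA ⇌ H⁺ + A⁻, Ka = [H⁺][A⁻]/[HA] = [H⁺]² / ([HA]₀ − [H⁺]) = (4.365e-06)² / (0.033 − 4.365e-06) = 5.77e-10.

K_a = 5.77e-10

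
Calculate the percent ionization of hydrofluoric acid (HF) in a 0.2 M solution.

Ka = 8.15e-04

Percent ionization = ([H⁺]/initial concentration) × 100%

Using Ka equilibrium: x² + Ka×x - Ka×C = 0. Solving: [H⁺] = 1.2366e-02. Percent = (1.2366e-02/0.2) × 100

Percent ionization = 6.18%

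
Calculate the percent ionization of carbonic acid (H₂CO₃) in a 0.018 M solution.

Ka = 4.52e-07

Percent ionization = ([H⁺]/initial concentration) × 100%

Using Ka equilibrium: x² + Ka×x - Ka×C = 0. Solving: [H⁺] = 8.9974e-05. Percent = (8.9974e-05/0.018) × 100

Percent ionization = 0.5%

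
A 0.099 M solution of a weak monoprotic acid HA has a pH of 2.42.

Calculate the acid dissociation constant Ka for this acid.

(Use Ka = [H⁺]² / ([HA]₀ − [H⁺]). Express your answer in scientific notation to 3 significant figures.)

[H⁺] = 10^(−pH) = 10^(−2.42) = 3.802e-03 M. For HA ⇌ H⁺ + A⁻, Ka = [H⁺][A⁻]/[HA] = [H⁺]² / ([HA]₀ − [H⁺]) = (3.802e-03)² / (0.099 − 3.802e-03) = 1.52e-04.

K_a = 1.52e-04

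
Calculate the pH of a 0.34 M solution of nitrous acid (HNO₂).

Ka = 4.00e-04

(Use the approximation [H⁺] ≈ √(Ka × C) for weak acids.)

[H⁺] = √(Ka × C) = √(4.00e-04 × 0.34) = 1.1662e-02. pH = -log(1.1662e-02)

pH = 1.93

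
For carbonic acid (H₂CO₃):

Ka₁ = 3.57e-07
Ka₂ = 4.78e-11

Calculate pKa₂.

pKa₂ = -log(Ka₂) = -log(4.78e-11) = 10.32.

pK_{a2} = 10.32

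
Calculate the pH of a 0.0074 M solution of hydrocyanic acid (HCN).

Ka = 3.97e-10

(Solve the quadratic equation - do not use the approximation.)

x² + Ka×x - Ka×C = 0. Using quadratic formula: [H⁺] = 1.7138e-06

pH = 5.77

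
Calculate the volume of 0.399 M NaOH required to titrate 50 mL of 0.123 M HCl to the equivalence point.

At equivalence: moles acid = moles base. moles HCl = 0.123 × 50/1000 = 0.00615 mol. V_base = moles / 0.399 × 1000 = 15.4 mL.

V_{base} = 15.4 mL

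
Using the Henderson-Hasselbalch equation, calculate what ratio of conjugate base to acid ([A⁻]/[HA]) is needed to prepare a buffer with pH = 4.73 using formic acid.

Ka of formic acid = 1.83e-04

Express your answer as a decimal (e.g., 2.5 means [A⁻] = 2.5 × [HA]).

pKa = -log(1.83e-04) = 3.7375. pH = pKa + log([A⁻]/[HA]), so log([A⁻]/[HA]) = pH − pKa = 4.73 − 3.7375 = 0.9925. [A⁻]/[HA] = 10^(0.9925) = 9.83

[A⁻]/[HA] = 9.83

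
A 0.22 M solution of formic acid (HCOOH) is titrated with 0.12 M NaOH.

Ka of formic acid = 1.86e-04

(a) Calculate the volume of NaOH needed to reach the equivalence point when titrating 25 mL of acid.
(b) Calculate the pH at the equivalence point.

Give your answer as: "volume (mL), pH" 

moles acid = 0.22 × 25/1000 = 0.0055 mol; V_base = moles/0.12 × 1000 = 45.8 mL. At equivalence only the conjugate base is present: [A⁻] = 0.0055/0.071 = 7.7647e-02 M. Kb = Kw/Ka = 5.38e-11; [OH⁻] = √(Kb × [A⁻]) = 2.0432e-06; pOH = 5.69; pH = 14 - pOH = 8.31.

V = 45.8 mL, pH = 8.31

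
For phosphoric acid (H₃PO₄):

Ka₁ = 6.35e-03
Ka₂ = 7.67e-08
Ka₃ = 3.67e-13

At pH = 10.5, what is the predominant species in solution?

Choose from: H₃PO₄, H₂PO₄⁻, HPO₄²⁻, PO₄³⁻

pKa₁ = 2.20, pKa₂ = 7.12, pKa₃ = 12.44. For a polyprotic acid the predominant species crosses at each pKa: below pKa_n the protonated form dominates, above it the deprotonated form does. At pH = 10.5, the predominant species is HPO₄²⁻.

HPO₄²⁻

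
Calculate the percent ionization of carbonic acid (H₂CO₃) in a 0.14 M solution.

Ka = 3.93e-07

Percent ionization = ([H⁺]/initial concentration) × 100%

Using Ka equilibrium: x² + Ka×x - Ka×C = 0. Solving: [H⁺] = 2.3437e-04. Percent = (2.3437e-04/0.14) × 100

Percent ionization = 0.167%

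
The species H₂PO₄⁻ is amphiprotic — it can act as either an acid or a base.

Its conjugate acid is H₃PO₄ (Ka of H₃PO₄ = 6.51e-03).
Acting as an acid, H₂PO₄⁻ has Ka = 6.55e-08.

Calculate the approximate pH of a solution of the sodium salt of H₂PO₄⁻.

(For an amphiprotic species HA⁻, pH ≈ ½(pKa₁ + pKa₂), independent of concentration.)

pKa₁ = -log(6.51e-03) = 2.19; pKa₂ = -log(6.55e-08) = 7.18. For an amphiprotic species, pH ≈ ½(pKa₁ + pKa₂) = ½(2.19 + 7.18) = 4.69.

pH = 4.69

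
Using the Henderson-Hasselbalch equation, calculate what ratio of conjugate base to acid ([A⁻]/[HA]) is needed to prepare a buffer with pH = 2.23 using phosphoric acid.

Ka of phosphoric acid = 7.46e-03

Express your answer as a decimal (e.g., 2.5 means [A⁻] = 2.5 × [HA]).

pKa = -log(7.46e-03) = 2.1273. pH = pKa + log([A⁻]/[HA]), so log([A⁻]/[HA]) = pH − pKa = 2.23 − 2.1273 = 0.1027. [A⁻]/[HA] = 10^(0.1027) = 1.27

[A⁻]/[HA] = 1.27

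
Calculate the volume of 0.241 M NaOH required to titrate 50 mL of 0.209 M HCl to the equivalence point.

At equivalence: moles acid = moles base. moles HCl = 0.209 × 50/1000 = 0.01045 mol. V_base = moles / 0.241 × 1000 = 43.4 mL.

V_{base} = 43.4 mL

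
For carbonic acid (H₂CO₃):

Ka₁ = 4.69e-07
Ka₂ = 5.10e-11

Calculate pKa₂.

pKa₂ = -log(Ka₂) = -log(5.10e-11) = 10.29.

pK_{a2} = 10.29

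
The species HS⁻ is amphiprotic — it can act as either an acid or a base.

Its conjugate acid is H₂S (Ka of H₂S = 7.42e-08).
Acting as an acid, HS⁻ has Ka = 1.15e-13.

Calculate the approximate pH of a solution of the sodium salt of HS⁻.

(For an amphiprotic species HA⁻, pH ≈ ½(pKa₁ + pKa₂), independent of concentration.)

pKa₁ = -log(7.42e-08) = 7.13; pKa₂ = -log(1.15e-13) = 12.94. For an amphiprotic species, pH ≈ ½(pKa₁ + pKa₂) = ½(7.13 + 12.94) = 10.03.

pH = 10.03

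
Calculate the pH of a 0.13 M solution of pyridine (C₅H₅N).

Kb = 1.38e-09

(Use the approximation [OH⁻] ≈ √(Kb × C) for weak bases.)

[OH⁻] = √(Kb × C) = √(1.38e-09 × 0.13) = 1.3394e-05. pOH = 4.87, pH = 14 - pOH

pH = 9.13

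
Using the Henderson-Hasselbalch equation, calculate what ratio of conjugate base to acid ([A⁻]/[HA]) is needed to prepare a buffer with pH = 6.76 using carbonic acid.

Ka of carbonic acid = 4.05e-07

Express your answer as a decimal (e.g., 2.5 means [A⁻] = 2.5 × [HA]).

pKa = -log(4.05e-07) = 6.3925. pH = pKa + log([A⁻]/[HA]), so log([A⁻]/[HA]) = pH − pKa = 6.76 − 6.3925 = 0.3675. [A⁻]/[HA] = 10^(0.3675) = 2.33

[A⁻]/[HA] = 2.33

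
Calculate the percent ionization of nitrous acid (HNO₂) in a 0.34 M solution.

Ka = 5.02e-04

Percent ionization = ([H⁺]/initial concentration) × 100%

Using Ka equilibrium: x² + Ka×x - Ka×C = 0. Solving: [H⁺] = 1.2816e-02. Percent = (1.2816e-02/0.34) × 100

Percent ionization = 3.77%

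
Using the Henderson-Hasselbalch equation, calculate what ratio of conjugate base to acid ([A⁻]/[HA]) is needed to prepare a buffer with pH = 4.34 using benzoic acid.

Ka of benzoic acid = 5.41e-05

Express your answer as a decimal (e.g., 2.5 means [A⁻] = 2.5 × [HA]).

pKa = -log(5.41e-05) = 4.2668. pH = pKa + log([A⁻]/[HA]), so log([A⁻]/[HA]) = pH − pKa = 4.34 − 4.2668 = 0.0732. [A⁻]/[HA] = 10^(0.0732) = 1.18

[A⁻]/[HA] = 1.18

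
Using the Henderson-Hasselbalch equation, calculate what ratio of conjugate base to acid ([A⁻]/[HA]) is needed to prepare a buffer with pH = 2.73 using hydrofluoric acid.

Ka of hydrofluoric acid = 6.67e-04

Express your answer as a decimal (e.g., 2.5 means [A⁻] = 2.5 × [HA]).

pKa = -log(6.67e-04) = 3.1759. pH = pKa + log([A⁻]/[HA]), so log([A⁻]/[HA]) = pH − pKa = 2.73 − 3.1759 = -0.4459. [A⁻]/[HA] = 10^(-0.4459) = 0.358

[A⁻]/[HA] = 0.358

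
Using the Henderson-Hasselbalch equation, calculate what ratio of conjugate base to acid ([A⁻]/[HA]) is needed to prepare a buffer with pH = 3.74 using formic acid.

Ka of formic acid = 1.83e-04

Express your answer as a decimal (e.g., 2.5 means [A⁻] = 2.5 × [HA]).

pKa = -log(1.83e-04) = 3.7375. pH = pKa + log([A⁻]/[HA]), so log([A⁻]/[HA]) = pH − pKa = 3.74 − 3.7375 = 0.0025. [A⁻]/[HA] = 10^(0.0025) = 1.01

[A⁻]/[HA] = 1.01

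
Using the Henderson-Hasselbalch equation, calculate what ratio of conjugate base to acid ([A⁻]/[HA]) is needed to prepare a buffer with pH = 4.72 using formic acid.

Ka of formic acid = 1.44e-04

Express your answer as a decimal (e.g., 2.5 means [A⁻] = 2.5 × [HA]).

pKa = -log(1.44e-04) = 3.8416. pH = pKa + log([A⁻]/[HA]), so log([A⁻]/[HA]) = pH − pKa = 4.72 − 3.8416 = 0.8784. [A⁻]/[HA] = 10^(0.8784) = 7.56

[A⁻]/[HA] = 7.56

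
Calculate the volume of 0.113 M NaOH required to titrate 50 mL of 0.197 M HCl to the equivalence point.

At equivalence: moles acid = moles base. moles HCl = 0.197 × 50/1000 = 0.00985 mol. V_base = moles / 0.113 × 1000 = 87.2 mL.

V_{base} = 87.2 mL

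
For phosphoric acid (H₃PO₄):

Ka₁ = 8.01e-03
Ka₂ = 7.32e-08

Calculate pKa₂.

pKa₂ = -log(Ka₂) = -log(7.32e-08) = 7.14.

pK_{a2} = 7.14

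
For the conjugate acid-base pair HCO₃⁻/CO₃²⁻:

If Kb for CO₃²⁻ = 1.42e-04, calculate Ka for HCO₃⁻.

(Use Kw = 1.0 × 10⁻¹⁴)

For a conjugate pair Ka × Kb = Kw, so Ka = Kw/Kb = 1.0 × 10⁻¹⁴ / 1.42e-04 = 7.04e-11.

K_a = 7.04e-11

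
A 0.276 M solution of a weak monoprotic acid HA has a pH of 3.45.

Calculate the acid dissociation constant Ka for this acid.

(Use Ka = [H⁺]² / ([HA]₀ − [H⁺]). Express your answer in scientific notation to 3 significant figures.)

[H⁺] = 10^(−pH) = 10^(−3.45) = 3.548e-04 M. For HA ⇌ H⁺ + A⁻, Ka = [H⁺][A⁻]/[HA] = [H⁺]² / ([HA]₀ − [H⁺]) = (3.548e-04)² / (0.276 − 3.548e-04) = 4.57e-07.

K_a = 4.57e-07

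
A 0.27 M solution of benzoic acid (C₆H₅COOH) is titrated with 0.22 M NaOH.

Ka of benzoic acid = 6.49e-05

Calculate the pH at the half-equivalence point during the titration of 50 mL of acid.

At half-equivalence [HA] = [A⁻], so Henderson-Hasselbalch gives pH = pKa = -log(6.49e-05) = 4.19.

pH = pKa = 4.19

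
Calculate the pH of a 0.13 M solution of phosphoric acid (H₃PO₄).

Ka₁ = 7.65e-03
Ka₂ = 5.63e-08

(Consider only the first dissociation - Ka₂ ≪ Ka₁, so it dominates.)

First dissociation dominates. From Ka₁ = [H⁺][HA⁻]/[H₂A], x² + Ka₁·x − Ka₁·C = 0 with C = 0.13 M and Ka₁ = 7.65e-03. Solving: [H⁺] = (−Ka₁ + √(Ka₁² + 4·Ka₁·C)) / 2 = 2.7942e-02 M. pH = -log(2.7942e-02) = 1.55.

pH = 1.55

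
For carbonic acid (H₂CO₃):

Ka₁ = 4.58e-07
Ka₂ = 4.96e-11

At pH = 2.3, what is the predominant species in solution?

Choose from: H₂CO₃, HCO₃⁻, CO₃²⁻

pKa₁ = 6.34, pKa₂ = 10.30. For a polyprotic acid the predominant species crosses at each pKa: below pKa_n the protonated form dominates, above it the deprotonated form does. At pH = 2.3, the predominant species is H₂CO₃.

H₂CO₃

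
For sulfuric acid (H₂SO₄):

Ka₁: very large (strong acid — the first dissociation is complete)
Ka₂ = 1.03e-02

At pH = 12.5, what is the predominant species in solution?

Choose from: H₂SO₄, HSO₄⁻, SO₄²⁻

The first dissociation is complete, so H₂SO₄ itself is never the predominant species in water; pKa₂ = -log(1.03e-02) = 1.99. For a polyprotic acid the predominant species crosses at each pKa: below pKa_n the protonated form dominates, above it the deprotonated form does. At pH = 12.5, the predominant species is SO₄²⁻.

SO₄²⁻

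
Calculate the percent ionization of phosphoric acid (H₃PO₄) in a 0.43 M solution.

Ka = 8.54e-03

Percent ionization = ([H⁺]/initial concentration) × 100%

Using Ka equilibrium: x² + Ka×x - Ka×C = 0. Solving: [H⁺] = 5.6479e-02. Percent = (5.6479e-02/0.43) × 100

Percent ionization = 13.1%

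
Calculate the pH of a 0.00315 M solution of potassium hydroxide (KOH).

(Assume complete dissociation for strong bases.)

[OH⁻] = 0.00315 M for strong base. pOH = -log[OH⁻] = 2.50, pH = 14 - pOH

pH = 11.50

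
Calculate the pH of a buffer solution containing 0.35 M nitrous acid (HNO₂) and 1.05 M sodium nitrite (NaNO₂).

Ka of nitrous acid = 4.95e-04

pKa = -log(4.95e-04) = 3.31. pH = pKa + log([A⁻]/[HA]) = 3.31 + log(1.05/0.35)

pH = 3.78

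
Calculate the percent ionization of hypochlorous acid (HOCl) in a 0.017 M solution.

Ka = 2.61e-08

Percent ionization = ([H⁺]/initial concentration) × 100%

Using Ka equilibrium: x² + Ka×x - Ka×C = 0. Solving: [H⁺] = 2.1051e-05. Percent = (2.1051e-05/0.017) × 100

Percent ionization = 0.124%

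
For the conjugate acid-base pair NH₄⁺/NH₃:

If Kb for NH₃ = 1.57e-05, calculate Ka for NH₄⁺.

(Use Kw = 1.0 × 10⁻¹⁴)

For a conjugate pair Ka × Kb = Kw, so Ka = Kw/Kb = 1.0 × 10⁻¹⁴ / 1.57e-05 = 6.37e-10.

K_a = 6.37e-10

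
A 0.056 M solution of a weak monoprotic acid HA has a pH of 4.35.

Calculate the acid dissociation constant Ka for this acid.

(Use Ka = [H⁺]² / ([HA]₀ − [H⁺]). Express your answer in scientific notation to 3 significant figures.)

[H⁺] = 10^(−pH) = 10^(−4.35) = 4.467e-05 M. For HA ⇌ H⁺ + A⁻, Ka = [H⁺][A⁻]/[HA] = [H⁺]² / ([HA]₀ − [H⁺]) = (4.467e-05)² / (0.056 − 4.467e-05) = 3.57e-08.

K_a = 3.57e-08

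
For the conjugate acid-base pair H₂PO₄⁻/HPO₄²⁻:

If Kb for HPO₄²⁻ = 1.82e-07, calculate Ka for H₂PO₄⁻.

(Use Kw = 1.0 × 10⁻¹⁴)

For a conjugate pair Ka × Kb = Kw, so Ka = Kw/Kb = 1.0 × 10⁻¹⁴ / 1.82e-07 = 5.49e-08.

K_a = 5.49e-08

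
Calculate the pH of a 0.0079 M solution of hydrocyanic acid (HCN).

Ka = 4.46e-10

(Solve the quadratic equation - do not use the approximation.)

x² + Ka×x - Ka×C = 0. Using quadratic formula: [H⁺] = 1.8768e-06

pH = 5.73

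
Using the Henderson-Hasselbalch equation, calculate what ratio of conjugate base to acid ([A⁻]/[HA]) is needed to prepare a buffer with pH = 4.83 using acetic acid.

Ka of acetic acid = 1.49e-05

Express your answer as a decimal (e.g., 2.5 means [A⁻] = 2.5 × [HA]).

pKa = -log(1.49e-05) = 4.8268. pH = pKa + log([A⁻]/[HA]), so log([A⁻]/[HA]) = pH − pKa = 4.83 − 4.8268 = 0.0032. [A⁻]/[HA] = 10^(0.0032) = 1.01

[A⁻]/[HA] = 1.01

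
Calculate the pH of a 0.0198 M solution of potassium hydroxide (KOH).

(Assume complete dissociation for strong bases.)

[OH⁻] = 0.0198 M for strong base. pOH = -log[OH⁻] = 1.70, pH = 14 - pOH

pH = 12.30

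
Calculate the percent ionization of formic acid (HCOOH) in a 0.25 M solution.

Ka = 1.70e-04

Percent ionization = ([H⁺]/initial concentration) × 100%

Using Ka equilibrium: x² + Ka×x - Ka×C = 0. Solving: [H⁺] = 6.4348e-03. Percent = (6.4348e-03/0.25) × 100

Percent ionization = 2.57%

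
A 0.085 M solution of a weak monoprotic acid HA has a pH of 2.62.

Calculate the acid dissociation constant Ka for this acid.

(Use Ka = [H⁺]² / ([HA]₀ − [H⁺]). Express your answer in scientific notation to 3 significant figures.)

[H⁺] = 10^(−pH) = 10^(−2.62) = 2.399e-03 M. For HA ⇌ H⁺ + A⁻, Ka = [H⁺][A⁻]/[HA] = [H⁺]² / ([HA]₀ − [H⁺]) = (2.399e-03)² / (0.085 − 2.399e-03) = 6.97e-05.

K_a = 6.97e-05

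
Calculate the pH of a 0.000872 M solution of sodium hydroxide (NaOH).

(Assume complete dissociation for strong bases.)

[OH⁻] = 0.000872 M for strong base. pOH = -log[OH⁻] = 3.06, pH = 14 - pOH

pH = 10.94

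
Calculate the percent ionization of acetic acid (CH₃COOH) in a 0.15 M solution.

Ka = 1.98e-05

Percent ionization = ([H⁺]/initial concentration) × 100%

Using Ka equilibrium: x² + Ka×x - Ka×C = 0. Solving: [H⁺] = 1.7135e-03. Percent = (1.7135e-03/0.15) × 100

Percent ionization = 1.14%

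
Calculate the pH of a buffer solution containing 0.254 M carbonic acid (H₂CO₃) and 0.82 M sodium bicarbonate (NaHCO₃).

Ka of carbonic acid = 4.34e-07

pKa = -log(4.34e-07) = 6.36. pH = pKa + log([A⁻]/[HA]) = 6.36 + log(0.82/0.254)

pH = 6.87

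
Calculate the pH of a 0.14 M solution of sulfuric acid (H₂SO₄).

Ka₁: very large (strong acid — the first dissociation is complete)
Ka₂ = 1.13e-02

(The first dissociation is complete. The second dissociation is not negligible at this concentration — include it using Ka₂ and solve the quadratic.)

First dissociation is complete: [H⁺]₀ = [HSO₄⁻]₀ = C = 0.14 M. Second dissociation HSO₄⁻ ⇌ H⁺ + SO₄²⁻: let x = [SO₄²⁻]. Ka₂ = (C + x)·x / (C − x) = 1.13e-02 → x² + (C + Ka₂)·x − Ka₂·C = 0 → x² + 0.15130·x − 1.582e-03 = 0. x = (−0.15130 + √(0.15130² + 4 × 1.582e-03)) / 2 = 9.8188e-03 M. [H⁺] = C + x = 0.14 + 9.8188e-03 = 1.4982e-01 M. pH = -log(1.4982e-01) = 0.82.

pH = 0.82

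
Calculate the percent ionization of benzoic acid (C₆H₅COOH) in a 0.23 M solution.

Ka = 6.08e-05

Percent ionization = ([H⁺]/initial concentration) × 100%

Using Ka equilibrium: x² + Ka×x - Ka×C = 0. Solving: [H⁺] = 3.7092e-03. Percent = (3.7092e-03/0.23) × 100

Percent ionization = 1.61%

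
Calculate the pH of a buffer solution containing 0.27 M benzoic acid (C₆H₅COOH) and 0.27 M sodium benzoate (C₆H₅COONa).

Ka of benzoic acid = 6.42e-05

pKa = -log(6.42e-05) = 4.19. pH = pKa + log([A⁻]/[HA]) = 4.19 + log(0.27/0.27)

pH = 4.19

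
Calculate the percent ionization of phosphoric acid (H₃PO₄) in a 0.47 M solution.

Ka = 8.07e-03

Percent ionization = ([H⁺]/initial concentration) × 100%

Using Ka equilibrium: x² + Ka×x - Ka×C = 0. Solving: [H⁺] = 5.7684e-02. Percent = (5.7684e-02/0.47) × 100

Percent ionization = 12.3%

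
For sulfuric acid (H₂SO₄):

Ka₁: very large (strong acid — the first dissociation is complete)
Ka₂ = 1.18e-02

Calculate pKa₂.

pKa₂ = -log(Ka₂) = -log(1.18e-02) = 1.93.

pK_{a2} = 1.93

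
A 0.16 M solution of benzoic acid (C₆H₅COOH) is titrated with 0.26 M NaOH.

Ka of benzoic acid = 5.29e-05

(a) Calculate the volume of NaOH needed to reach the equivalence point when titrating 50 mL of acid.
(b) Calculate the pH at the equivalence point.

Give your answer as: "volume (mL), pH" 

moles acid = 0.16 × 50/1000 = 0.008 mol; V_base = moles/0.26 × 1000 = 30.8 mL. At equivalence only the conjugate base is present: [A⁻] = 0.008/0.081 = 9.9048e-02 M. Kb = Kw/Ka = 1.89e-10; [OH⁻] = √(Kb × [A⁻]) = 4.3271e-06; pOH = 5.36; pH = 14 - pOH = 8.64.

V = 30.8 mL, pH = 8.64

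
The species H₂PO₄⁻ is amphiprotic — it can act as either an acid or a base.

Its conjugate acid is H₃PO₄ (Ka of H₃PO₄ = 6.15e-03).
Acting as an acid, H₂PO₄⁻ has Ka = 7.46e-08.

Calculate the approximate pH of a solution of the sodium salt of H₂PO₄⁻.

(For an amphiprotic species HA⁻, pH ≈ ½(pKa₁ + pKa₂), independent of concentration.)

pKa₁ = -log(6.15e-03) = 2.21; pKa₂ = -log(7.46e-08) = 7.13. For an amphiprotic species, pH ≈ ½(pKa₁ + pKa₂) = ½(2.21 + 7.13) = 4.67.

pH = 4.67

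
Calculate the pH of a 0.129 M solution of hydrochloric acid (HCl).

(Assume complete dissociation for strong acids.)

[H⁺] = 0.129 M for strong acid. pH = -log[H⁺] = -log(0.129)

pH = 0.89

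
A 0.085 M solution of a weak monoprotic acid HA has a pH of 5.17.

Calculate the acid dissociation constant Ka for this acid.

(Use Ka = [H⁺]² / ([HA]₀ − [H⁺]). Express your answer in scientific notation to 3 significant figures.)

[H⁺] = 10^(−pH) = 10^(−5.17) = 6.761e-06 M. For HA ⇌ H⁺ + A⁻, Ka = [H⁺][A⁻]/[HA] = [H⁺]² / ([HA]₀ − [H⁺]) = (6.761e-06)² / (0.085 − 6.761e-06) = 5.38e-10.

K_a = 5.38e-10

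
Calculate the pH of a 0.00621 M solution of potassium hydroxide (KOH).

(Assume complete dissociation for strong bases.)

[OH⁻] = 0.00621 M for strong base. pOH = -log[OH⁻] = 2.21, pH = 14 - pOH

pH = 11.79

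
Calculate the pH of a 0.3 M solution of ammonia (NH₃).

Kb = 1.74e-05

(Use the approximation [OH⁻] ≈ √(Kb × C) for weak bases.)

[OH⁻] = √(Kb × C) = √(1.74e-05 × 0.3) = 2.2847e-03. pOH = 2.64, pH = 14 - pOH

pH = 11.36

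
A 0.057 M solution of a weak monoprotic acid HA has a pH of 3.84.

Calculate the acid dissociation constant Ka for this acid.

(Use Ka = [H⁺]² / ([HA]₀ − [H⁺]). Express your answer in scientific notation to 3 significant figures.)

[H⁺] = 10^(−pH) = 10^(−3.84) = 1.445e-04 M. For HA ⇌ H⁺ + A⁻, Ka = [H⁺][A⁻]/[HA] = [H⁺]² / ([HA]₀ − [H⁺]) = (1.445e-04)² / (0.057 − 1.445e-04) = 3.67e-07.

K_a = 3.67e-07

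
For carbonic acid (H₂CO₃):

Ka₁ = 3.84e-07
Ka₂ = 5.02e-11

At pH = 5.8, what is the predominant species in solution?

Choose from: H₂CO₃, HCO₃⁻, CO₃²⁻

pKa₁ = 6.42, pKa₂ = 10.30. For a polyprotic acid the predominant species crosses at each pKa: below pKa_n the protonated form dominates, above it the deprotonated form does. At pH = 5.8, the predominant species is H₂CO₃.

H₂CO₃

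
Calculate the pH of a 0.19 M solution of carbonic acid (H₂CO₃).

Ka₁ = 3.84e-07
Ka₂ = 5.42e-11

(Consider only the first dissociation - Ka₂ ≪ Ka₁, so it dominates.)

First dissociation dominates. From Ka₁ = [H⁺][HA⁻]/[H₂A], x² + Ka₁·x − Ka₁·C = 0 with C = 0.19 M and Ka₁ = 3.84e-07. Solving: [H⁺] = (−Ka₁ + √(Ka₁² + 4·Ka₁·C)) / 2 = 2.6992e-04 M. pH = -log(2.6992e-04) = 3.57.

pH = 3.57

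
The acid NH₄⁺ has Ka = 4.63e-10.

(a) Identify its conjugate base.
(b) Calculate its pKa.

(a) The conjugate base is formed by removing one H⁺ from NH₄⁺, giving NH₃. (b) pKa = -log(Ka) = -log(4.63e-10) = 9.33.

Conjugate base: NH₃; pK_a = 9.33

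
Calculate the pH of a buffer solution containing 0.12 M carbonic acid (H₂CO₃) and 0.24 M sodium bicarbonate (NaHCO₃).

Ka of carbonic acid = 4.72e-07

pKa = -log(4.72e-07) = 6.33. pH = pKa + log([A⁻]/[HA]) = 6.33 + log(0.24/0.12)

pH = 6.63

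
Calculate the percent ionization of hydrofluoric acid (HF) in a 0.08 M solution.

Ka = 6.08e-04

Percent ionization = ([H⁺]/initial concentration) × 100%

Using Ka equilibrium: x² + Ka×x - Ka×C = 0. Solving: [H⁺] = 6.6769e-03. Percent = (6.6769e-03/0.08) × 100

Percent ionization = 8.35%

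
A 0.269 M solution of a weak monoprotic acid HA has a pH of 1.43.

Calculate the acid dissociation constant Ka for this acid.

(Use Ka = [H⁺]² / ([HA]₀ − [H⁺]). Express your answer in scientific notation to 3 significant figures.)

[H⁺] = 10^(−pH) = 10^(−1.43) = 3.715e-02 M. For HA ⇌ H⁺ + A⁻, Ka = [H⁺][A⁻]/[HA] = [H⁺]² / ([HA]₀ − [H⁺]) = (3.715e-02)² / (0.269 − 3.715e-02) = 5.95e-03.

K_a = 5.95e-03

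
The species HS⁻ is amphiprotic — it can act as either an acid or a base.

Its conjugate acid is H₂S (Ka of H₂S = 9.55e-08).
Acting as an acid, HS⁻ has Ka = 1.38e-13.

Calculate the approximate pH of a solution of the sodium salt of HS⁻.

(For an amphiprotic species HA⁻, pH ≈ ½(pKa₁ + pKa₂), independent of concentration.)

pKa₁ = -log(9.55e-08) = 7.02; pKa₂ = -log(1.38e-13) = 12.86. For an amphiprotic species, pH ≈ ½(pKa₁ + pKa₂) = ½(7.02 + 12.86) = 9.94.

pH = 9.94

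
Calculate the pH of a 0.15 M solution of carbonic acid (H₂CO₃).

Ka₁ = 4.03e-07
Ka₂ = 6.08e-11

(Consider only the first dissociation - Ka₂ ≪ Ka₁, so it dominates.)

First dissociation dominates. From Ka₁ = [H⁺][HA⁻]/[H₂A], x² + Ka₁·x − Ka₁·C = 0 with C = 0.15 M and Ka₁ = 4.03e-07. Solving: [H⁺] = (−Ka₁ + √(Ka₁² + 4·Ka₁·C)) / 2 = 2.4566e-04 M. pH = -log(2.4566e-04) = 3.61.

pH = 3.61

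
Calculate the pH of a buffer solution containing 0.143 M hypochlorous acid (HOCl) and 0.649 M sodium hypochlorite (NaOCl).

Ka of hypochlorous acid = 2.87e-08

pKa = -log(2.87e-08) = 7.54. pH = pKa + log([A⁻]/[HA]) = 7.54 + log(0.649/0.143)

pH = 8.20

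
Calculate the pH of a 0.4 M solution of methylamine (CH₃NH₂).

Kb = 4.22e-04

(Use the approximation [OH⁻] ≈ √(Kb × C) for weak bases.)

[OH⁻] = √(Kb × C) = √(4.22e-04 × 0.4) = 1.2992e-02. pOH = 1.89, pH = 14 - pOH

pH = 12.11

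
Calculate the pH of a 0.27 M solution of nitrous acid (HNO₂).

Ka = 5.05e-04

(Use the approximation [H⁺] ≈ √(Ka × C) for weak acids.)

[H⁺] = √(Ka × C) = √(5.05e-04 × 0.27) = 1.1677e-02. pH = -log(1.1677e-02)

pH = 1.93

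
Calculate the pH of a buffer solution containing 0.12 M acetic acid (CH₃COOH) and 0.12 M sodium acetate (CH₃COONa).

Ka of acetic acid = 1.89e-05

pKa = -log(1.89e-05) = 4.72. pH = pKa + log([A⁻]/[HA]) = 4.72 + log(0.12/0.12)

pH = 4.72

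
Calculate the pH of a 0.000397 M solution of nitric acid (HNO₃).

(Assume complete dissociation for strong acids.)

[H⁺] = 0.000397 M for strong acid. pH = -log[H⁺] = -log(0.000397)

pH = 3.40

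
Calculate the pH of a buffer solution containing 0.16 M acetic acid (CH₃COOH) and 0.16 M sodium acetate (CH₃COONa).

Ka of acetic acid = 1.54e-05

pKa = -log(1.54e-05) = 4.81. pH = pKa + log([A⁻]/[HA]) = 4.81 + log(0.16/0.16)

pH = 4.81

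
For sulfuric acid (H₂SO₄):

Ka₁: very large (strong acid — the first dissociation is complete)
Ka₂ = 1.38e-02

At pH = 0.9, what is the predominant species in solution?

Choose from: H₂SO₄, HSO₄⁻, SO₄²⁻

The first dissociation is complete, so H₂SO₄ itself is never the predominant species in water; pKa₂ = -log(1.38e-02) = 1.86. For a polyprotic acid the predominant species crosses at each pKa: below pKa_n the protonated form dominates, above it the deprotonated form does. At pH = 0.9, the predominant species is HSO₄⁻.

HSO₄⁻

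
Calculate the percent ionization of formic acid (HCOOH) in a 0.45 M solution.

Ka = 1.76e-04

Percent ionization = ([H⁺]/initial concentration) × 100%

Using Ka equilibrium: x² + Ka×x - Ka×C = 0. Solving: [H⁺] = 8.8119e-03. Percent = (8.8119e-03/0.45) × 100

Percent ionization = 1.96%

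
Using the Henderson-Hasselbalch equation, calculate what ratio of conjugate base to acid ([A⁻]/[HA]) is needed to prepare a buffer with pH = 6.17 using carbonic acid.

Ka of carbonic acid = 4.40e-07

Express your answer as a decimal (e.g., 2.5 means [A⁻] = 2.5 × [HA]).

pKa = -log(4.40e-07) = 6.3565. pH = pKa + log([A⁻]/[HA]), so log([A⁻]/[HA]) = pH − pKa = 6.17 − 6.3565 = -0.1865. [A⁻]/[HA] = 10^(-0.1865) = 0.651

[A⁻]/[HA] = 0.651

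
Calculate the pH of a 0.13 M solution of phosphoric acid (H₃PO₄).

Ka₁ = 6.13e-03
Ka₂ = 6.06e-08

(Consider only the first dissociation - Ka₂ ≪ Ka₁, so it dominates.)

First dissociation dominates. From Ka₁ = [H⁺][HA⁻]/[H₂A], x² + Ka₁·x − Ka₁·C = 0 with C = 0.13 M and Ka₁ = 6.13e-03. Solving: [H⁺] = (−Ka₁ + √(Ka₁² + 4·Ka₁·C)) / 2 = 2.5330e-02 M. pH = -log(2.5330e-02) = 1.60.

pH = 1.60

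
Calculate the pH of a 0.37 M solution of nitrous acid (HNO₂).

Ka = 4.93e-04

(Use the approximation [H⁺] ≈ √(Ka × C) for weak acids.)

[H⁺] = √(Ka × C) = √(4.93e-04 × 0.37) = 1.3506e-02. pH = -log(1.3506e-02)

pH = 1.87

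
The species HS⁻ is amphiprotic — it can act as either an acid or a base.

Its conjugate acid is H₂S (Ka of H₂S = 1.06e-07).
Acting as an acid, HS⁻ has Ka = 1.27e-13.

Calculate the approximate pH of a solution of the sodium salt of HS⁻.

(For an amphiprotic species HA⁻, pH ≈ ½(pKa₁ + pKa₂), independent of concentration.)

pKa₁ = -log(1.06e-07) = 6.97; pKa₂ = -log(1.27e-13) = 12.90. For an amphiprotic species, pH ≈ ½(pKa₁ + pKa₂) = ½(6.97 + 12.90) = 9.94.

pH = 9.94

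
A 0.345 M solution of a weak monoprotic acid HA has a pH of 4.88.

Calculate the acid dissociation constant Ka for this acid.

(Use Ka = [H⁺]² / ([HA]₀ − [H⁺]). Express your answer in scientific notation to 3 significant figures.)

[H⁺] = 10^(−pH) = 10^(−4.88) = 1.318e-05 M. For HA ⇌ H⁺ + A⁻, Ka = [H⁺][A⁻]/[HA] = [H⁺]² / ([HA]₀ − [H⁺]) = (1.318e-05)² / (0.345 − 1.318e-05) = 5.04e-10.

K_a = 5.04e-10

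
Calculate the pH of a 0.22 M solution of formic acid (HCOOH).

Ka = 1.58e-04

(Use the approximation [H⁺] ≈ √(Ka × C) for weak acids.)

[H⁺] = √(Ka × C) = √(1.58e-04 × 0.22) = 5.8958e-03. pH = -log(5.8958e-03)

pH = 2.23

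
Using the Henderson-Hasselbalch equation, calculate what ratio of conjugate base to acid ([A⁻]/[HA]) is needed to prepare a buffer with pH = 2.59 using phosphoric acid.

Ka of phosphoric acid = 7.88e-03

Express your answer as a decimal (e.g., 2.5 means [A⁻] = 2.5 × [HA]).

pKa = -log(7.88e-03) = 2.1035. pH = pKa + log([A⁻]/[HA]), so log([A⁻]/[HA]) = pH − pKa = 2.59 − 2.1035 = 0.4865. [A⁻]/[HA] = 10^(0.4865) = 3.07

[A⁻]/[HA] = 3.07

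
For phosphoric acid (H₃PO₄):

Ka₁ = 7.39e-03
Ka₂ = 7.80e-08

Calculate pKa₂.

pKa₂ = -log(Ka₂) = -log(7.80e-08) = 7.11.

pK_{a2} = 7.11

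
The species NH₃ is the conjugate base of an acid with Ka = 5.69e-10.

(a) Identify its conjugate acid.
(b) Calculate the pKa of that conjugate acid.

(a) The conjugate acid is formed by adding one H⁺ to NH₃, giving NH₄⁺. (b) pKa = -log(Ka) = -log(5.69e-10) = 9.24.

Conjugate acid: NH₄⁺; pK_a = 9.24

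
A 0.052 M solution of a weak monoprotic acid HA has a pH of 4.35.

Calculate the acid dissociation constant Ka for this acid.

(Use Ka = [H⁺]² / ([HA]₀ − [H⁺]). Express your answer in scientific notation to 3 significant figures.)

[H⁺] = 10^(−pH) = 10^(−4.35) = 4.467e-05 M. For HA ⇌ H⁺ + A⁻, Ka = [H⁺][A⁻]/[HA] = [H⁺]² / ([HA]₀ − [H⁺]) = (4.467e-05)² / (0.052 − 4.467e-05) = 3.84e-08.

K_a = 3.84e-08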